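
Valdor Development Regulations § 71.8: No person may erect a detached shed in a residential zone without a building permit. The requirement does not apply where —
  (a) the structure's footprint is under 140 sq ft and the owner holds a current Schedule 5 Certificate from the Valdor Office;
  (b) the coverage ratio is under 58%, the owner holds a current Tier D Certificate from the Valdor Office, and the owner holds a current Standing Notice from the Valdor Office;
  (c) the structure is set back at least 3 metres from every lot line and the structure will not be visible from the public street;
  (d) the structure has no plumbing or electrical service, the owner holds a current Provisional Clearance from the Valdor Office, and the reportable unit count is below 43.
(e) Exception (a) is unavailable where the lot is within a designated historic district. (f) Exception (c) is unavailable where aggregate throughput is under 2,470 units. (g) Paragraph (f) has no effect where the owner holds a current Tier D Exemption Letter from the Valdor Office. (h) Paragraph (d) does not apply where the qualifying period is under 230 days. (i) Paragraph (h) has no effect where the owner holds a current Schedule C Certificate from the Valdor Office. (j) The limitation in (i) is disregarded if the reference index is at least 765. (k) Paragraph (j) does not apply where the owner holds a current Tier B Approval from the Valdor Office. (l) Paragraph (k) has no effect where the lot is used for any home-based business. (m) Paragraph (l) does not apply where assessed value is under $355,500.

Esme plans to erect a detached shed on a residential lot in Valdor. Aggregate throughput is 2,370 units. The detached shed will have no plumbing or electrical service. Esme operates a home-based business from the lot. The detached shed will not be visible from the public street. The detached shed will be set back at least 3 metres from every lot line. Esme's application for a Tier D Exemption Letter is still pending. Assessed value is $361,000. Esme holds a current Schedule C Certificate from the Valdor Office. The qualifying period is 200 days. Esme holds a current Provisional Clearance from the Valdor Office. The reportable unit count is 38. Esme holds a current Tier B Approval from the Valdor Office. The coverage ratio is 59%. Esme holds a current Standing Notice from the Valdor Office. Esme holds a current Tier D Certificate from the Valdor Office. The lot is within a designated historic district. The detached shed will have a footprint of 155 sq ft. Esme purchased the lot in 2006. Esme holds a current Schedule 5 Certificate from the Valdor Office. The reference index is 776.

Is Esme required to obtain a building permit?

Exception (a) fails — the structure's footprint is 155 sq ft, not under 140 sq ft.
Exception (b) requires that the coverage ratio is under 58%; but the coverage ratio is 59%, not under 58%, so (b) is unavailable.
Exception (c) is satisfied on its face — the setback is at least 3 m on every side; the structure will not be visible from the street. But: (f) operates against (c): aggregate throughput is 2,370 units, under the 2,470 units limit. (g) is not triggered (the Tier D Exemption Letter is not current), so (f) stands. Exception (c) does not apply.
All of (d)'s requirements are met (there is no plumbing or electrical service; a current Provisional Clearance is held; the reportable unit count is 38, below the 43 limit). Turning to paragraphs (h)–(m): (h) operates — the qualifying period is 200 days, under the 230 days limit. (i) would limit (h) — a current Schedule C Certificate is held — but (j) sets (i) aside: (j) operates against (i): the reference index is 776, meeting the 765 threshold. (k) applies (a current Tier B Approval is held), but yields to (l): (l) operates against (k): a home-based business operates on the lot. (m), which would lift (l), is not triggered — assessed value is $361,000, not under $355,500. Exception (d) does not apply.
No exception applies. The general rule governs.

Yes — Esme must obtain a building permit.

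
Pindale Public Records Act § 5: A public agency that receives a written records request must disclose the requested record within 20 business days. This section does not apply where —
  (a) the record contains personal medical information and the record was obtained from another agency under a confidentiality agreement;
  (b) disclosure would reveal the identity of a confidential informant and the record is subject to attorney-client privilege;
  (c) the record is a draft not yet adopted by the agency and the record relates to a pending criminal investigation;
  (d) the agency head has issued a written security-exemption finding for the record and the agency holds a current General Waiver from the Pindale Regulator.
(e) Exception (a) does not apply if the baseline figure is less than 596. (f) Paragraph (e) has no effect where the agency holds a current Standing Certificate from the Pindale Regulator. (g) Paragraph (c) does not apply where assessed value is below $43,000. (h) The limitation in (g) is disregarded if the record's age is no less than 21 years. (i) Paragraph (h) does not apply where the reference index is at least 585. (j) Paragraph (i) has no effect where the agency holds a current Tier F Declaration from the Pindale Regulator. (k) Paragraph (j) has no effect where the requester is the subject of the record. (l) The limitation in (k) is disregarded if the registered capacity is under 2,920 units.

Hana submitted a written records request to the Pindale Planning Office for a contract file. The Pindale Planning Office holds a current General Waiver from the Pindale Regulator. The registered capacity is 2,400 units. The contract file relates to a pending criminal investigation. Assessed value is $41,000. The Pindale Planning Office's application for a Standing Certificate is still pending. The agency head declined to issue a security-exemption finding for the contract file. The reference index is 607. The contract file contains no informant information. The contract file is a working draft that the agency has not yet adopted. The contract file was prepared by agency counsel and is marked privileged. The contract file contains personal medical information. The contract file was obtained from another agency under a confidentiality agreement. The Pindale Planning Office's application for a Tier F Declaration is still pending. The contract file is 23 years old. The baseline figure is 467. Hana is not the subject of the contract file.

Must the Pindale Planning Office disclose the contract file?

Exception (a) is satisfied on its face — the contract file contains personal medical information; the contract file was obtained under a confidentiality agreement. But applying paragraphs (e)–(f): (e) is engaged — the baseline figure is 467, less than the 596 limit. (f) is not triggered (no current Standing Certificate is held), so (e) stands. So (a) is unavailable.
Exception (b) requires that disclosure would reveal the identity of a confidential informant; but the contract file contains no informant information, so (b) is unavailable.
Exception (c) is satisfied on its face — the contract file is an unadopted draft; the contract file relates to a pending investigation. But applying paragraphs (g)–(l): (g) operates — assessed value is $41,000, below the $43,000 limit. (h) would limit (g) — the record's age is 23 years, meeting the 21 years threshold — but (i) sets (h) aside: (i) operates against (h): the reference index is 607, meeting the 585 threshold. (j), which would lift (i), is inapplicable — the Tier F Declaration is not current. So (c) is unavailable.
Exception (d) fails — the agency head declined to issue a security-exemption finding.
No exception displaces § 5.

Yes — the Pindale Planning Office must disclose the contract file.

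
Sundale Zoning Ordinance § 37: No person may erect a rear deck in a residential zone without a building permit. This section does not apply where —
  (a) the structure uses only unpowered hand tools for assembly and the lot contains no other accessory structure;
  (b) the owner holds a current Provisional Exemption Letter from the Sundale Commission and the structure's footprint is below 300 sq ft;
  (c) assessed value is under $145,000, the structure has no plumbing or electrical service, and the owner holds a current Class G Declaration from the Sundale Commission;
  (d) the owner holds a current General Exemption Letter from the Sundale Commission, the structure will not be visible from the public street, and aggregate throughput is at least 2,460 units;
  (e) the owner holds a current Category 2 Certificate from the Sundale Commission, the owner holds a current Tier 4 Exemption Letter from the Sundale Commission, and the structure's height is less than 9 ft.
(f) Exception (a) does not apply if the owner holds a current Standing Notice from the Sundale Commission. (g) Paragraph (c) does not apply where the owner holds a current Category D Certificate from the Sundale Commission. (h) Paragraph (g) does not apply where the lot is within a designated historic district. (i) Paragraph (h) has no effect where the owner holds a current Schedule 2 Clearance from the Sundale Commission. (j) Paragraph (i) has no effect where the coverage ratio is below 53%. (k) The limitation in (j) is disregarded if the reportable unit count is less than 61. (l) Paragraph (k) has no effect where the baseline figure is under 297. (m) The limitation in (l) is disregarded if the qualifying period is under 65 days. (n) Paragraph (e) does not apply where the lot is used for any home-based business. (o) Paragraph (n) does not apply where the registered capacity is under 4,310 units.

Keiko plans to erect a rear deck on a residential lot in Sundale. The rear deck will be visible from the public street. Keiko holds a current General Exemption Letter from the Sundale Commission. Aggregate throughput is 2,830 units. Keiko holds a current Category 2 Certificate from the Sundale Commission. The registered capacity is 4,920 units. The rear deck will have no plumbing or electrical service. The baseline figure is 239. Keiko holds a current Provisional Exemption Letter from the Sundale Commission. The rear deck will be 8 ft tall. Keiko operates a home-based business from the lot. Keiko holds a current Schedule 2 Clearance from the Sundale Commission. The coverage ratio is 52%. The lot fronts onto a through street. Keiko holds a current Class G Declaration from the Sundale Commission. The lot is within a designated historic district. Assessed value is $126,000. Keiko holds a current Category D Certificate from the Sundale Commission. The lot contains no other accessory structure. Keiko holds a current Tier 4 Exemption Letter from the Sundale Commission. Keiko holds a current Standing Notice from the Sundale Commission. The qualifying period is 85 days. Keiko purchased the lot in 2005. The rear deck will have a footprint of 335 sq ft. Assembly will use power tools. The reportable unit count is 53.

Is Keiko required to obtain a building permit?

Exception (a) requires that the structure uses only unpowered hand tools for assembly; but assembly uses power tools, so (a) is unavailable.
Exception (b) fails — the structure's footprint is 335 sq ft, not below 300 sq ft.
All of (c)'s requirements are met (assessed value is $126,000, under the $145,000 limit; there is no plumbing or electrical service; a current Class G Declaration is held). Considering the limiting provisions: (g) is engaged (a current Category D Certificate is held), but is itself disapplied by (h): (h) operates against (g): the lot is in a historic district. (i) is triggered (a current Schedule 2 Clearance is held), but yields to (j): (j) is triggered — the coverage ratio is 52%, below the 53% limit. (k) applies (the reportable unit count is 53, less than the 61 limit), but yields to (l): (l) operates against (k): the baseline figure is 239, under the 297 limit. (m), which would lift (l), is not engaged — the qualifying period is 85 days, not under 65 days. Exception (c) stands.
Exception (d) requires that the structure will not be visible from the public street; but the structure will be visible from the street, so (d) is unavailable.
Exception (e)'s conditions are all satisfied: a current Category 2 Certificate is held; a current Tier 4 Exemption Letter is held; the structure's height is 8 ft, less than the 9 ft limit. But applying paragraphs (n)–(o): (n) operates against (e): a home-based business operates on the lot. (o), which would lift (n), is inapplicable — the registered capacity is 4,920 units, not under 4,310 units. (e) is therefore removed.

No — exception (c) applies; Keiko does not need a building permit.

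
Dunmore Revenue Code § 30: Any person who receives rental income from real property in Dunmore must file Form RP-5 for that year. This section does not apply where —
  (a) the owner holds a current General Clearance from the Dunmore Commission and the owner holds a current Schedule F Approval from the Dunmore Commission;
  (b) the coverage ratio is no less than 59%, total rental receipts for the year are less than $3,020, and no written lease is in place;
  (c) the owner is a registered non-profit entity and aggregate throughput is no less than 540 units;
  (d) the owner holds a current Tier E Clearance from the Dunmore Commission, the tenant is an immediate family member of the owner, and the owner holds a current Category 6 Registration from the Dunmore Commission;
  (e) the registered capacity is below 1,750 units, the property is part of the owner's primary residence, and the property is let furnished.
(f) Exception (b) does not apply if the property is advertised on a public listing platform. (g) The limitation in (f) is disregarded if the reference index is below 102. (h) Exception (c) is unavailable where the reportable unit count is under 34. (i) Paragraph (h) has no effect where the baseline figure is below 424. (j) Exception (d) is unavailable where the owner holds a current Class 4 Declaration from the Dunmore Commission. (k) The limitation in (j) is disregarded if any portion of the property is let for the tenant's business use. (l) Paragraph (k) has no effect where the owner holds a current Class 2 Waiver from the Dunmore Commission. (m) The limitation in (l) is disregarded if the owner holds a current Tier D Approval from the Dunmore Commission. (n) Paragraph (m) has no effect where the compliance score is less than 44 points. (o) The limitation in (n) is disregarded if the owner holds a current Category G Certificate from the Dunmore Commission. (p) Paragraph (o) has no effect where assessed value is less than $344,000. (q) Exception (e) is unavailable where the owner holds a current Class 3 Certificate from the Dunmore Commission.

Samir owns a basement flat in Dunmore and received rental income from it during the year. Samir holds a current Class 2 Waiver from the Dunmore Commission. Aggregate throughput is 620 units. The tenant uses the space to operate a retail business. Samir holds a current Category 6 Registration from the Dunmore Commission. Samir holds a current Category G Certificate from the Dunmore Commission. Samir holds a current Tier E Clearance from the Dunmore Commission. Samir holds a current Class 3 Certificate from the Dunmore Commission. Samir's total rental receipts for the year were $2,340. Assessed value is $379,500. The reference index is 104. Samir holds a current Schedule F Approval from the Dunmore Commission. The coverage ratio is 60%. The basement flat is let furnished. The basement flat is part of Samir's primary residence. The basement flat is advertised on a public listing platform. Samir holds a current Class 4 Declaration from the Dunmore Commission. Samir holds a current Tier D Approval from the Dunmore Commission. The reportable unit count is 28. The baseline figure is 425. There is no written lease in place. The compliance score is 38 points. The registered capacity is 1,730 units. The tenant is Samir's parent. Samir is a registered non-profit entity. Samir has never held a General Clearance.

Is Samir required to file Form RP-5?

No — exception (d) applies; Samir is not required to file Form RP-5.

Exception (a) fails — the General Clearance is not current.
Exception (b): the coverage ratio is 60%, meeting the 59% threshold; total rental receipts for the year are $2,340, less than the $3,020 limit; there is no written lease — every condition holds. Turning to paragraphs (f)–(g): (f) operates against (b): the property is publicly advertised. (g), which would lift (f), does not operate here — the reference index is 104, not below 102. Exception (b) does not apply.
All of (c)'s requirements are met (Samir is a registered non-profit; aggregate throughput is 620 units, meeting the 540 units threshold). But: (h) is triggered — the reportable unit count is 28, under the 34 limit. (i), which would lift (h), is inapplicable — the baseline figure is 425, not below 424. (c) is therefore removed.
Exception (d)'s conditions are all satisfied: a current Tier E Clearance is held; the tenant is an immediate family member; a current Category 6 Registration is held. Under paragraphs (j)–(p): (j) is engaged (a current Class 4 Declaration is held), but yields to (k): (k) is triggered — the space is let for business use. (l) would limit (k) — a current Class 2 Waiver is held — but (m) sets (l) aside: (m) operates against (l): a current Tier D Approval is held. (n) would limit (m) — the compliance score is 38 points, less than the 44 points limit — but (o) sets (n) aside: (o) operates against (n): a current Category G Certificate is held. (p) is inapplicable (assessed value is $379,500, not less than $344,000), so (o) stands. So (d) applies.
Exception (e) is satisfied on its face — the registered capacity is 1,730 units, below the 1,750 units limit; the basement flat is part of the primary residence; the property is let furnished. But: (q) operates against (e): a current Class 3 Certificate is held. Exception (e) does not apply.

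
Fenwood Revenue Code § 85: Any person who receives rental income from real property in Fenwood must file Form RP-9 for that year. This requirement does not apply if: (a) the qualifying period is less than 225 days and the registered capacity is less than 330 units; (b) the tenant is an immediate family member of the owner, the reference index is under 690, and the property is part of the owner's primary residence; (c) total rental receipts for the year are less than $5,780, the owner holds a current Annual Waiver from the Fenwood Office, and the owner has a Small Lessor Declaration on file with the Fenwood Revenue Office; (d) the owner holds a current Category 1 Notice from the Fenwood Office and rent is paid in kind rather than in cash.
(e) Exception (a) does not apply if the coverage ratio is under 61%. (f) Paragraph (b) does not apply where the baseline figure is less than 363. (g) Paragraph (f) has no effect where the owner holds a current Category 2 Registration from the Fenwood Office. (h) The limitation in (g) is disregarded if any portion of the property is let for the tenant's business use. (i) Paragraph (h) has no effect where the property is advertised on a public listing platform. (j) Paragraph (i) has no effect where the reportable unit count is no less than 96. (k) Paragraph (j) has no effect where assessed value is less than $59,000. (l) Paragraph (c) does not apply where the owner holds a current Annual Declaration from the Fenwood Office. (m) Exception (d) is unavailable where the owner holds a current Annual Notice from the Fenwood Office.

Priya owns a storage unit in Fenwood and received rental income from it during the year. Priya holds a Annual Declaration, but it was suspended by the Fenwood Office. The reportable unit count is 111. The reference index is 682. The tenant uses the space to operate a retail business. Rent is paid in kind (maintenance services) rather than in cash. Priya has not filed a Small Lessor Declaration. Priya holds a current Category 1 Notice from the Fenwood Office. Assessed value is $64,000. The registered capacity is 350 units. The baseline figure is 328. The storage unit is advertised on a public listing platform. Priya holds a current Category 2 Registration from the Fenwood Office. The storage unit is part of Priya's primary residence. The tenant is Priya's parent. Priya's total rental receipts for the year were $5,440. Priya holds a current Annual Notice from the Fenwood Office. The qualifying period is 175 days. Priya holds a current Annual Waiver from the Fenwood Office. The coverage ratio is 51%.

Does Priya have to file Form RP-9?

Yes — Priya must file Form RP-9.

Exception (a) fails — the registered capacity is 350 units, not less than 330 units.
Exception (b) is satisfied on its face — the tenant is an immediate family member; the reference index is 682, under the 690 limit; the storage unit is part of the primary residence. However, paragraphs (f)–(k) must be considered: (f) operates against (b): the baseline figure is 328, less than the 363 limit. (g) is triggered (a current Category 2 Registration is held), but is set aside by (h): (h) operates against (g): the space is let for business use. (i) would limit (h) — the property is publicly advertised — but (j) sets (i) aside: (j) applies — the reportable unit count is 111, meeting the 96 threshold. (k), which would lift (j), is inapplicable — assessed value is $64,000, not less than $59,000. So (b) is unavailable.
Exception (c) requires that the owner has a Small Lessor Declaration on file with the Fenwood Revenue Office; but no Small Lessor Declaration is on file, so (c) is unavailable.
Exception (d)'s conditions are all satisfied: a current Category 1 Notice is held; rent is paid in kind. But: (m) applies — a current Annual Notice is held. So (d) is unavailable.
Every exception is unavailable, so the rule governs.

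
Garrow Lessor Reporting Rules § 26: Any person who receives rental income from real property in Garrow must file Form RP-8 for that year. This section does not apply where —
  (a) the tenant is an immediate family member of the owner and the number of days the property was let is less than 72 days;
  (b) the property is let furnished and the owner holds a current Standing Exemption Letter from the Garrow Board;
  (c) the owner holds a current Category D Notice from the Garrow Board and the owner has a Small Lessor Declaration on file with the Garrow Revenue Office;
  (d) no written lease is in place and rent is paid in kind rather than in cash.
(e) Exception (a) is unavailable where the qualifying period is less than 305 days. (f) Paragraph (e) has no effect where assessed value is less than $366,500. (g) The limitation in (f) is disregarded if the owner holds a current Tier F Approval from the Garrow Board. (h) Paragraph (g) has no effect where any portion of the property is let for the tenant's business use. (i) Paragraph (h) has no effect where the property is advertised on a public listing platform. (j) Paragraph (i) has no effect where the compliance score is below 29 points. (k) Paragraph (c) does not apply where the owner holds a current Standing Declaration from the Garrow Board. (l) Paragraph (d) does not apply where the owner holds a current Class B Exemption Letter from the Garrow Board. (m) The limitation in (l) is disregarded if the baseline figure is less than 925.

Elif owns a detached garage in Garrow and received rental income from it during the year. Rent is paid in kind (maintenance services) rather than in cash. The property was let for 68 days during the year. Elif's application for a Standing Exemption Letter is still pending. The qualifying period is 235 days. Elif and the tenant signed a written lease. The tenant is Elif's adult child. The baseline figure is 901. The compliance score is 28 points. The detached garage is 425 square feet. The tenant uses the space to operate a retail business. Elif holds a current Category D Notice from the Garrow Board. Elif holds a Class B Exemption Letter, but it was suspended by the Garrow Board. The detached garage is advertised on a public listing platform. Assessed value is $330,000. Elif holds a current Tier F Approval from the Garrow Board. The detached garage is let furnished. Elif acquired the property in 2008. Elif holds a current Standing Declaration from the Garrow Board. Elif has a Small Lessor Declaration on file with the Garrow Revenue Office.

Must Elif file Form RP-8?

No — exception (a) applies; Elif is not required to file Form RP-8.

Exception (a) is satisfied on its face — the tenant is an immediate family member; the number of days the property was let is 68 days, less than the 72 days limit. As to paragraphs (e)–(j): (e) would limit (a) — the qualifying period is 235 days, less than the 305 days limit — but (f) sets (e) aside: (f) operates against (e): assessed value is $330,000, less than the $366,500 limit. (g) would limit (f) — a current Tier F Approval is held — but (h) sets (g) aside: (h) operates against (g): the space is let for business use. (i) would limit (h) — the property is publicly advertised — but (j) sets (i) aside: (j) operates — the compliance score is 28 points, below the 29 points limit. So (a) applies.
Exception (b) does not apply: there is no Standing Exemption Letter in force.
Exception (c) is satisfied on its face — a current Category D Notice is held; a Small Lessor Declaration is on file. But: (k) operates against (c): a current Standing Declaration is held. (c) is therefore removed.
Exception (d) requires that no written lease is in place; but a written lease is in place, so (d) is unavailable.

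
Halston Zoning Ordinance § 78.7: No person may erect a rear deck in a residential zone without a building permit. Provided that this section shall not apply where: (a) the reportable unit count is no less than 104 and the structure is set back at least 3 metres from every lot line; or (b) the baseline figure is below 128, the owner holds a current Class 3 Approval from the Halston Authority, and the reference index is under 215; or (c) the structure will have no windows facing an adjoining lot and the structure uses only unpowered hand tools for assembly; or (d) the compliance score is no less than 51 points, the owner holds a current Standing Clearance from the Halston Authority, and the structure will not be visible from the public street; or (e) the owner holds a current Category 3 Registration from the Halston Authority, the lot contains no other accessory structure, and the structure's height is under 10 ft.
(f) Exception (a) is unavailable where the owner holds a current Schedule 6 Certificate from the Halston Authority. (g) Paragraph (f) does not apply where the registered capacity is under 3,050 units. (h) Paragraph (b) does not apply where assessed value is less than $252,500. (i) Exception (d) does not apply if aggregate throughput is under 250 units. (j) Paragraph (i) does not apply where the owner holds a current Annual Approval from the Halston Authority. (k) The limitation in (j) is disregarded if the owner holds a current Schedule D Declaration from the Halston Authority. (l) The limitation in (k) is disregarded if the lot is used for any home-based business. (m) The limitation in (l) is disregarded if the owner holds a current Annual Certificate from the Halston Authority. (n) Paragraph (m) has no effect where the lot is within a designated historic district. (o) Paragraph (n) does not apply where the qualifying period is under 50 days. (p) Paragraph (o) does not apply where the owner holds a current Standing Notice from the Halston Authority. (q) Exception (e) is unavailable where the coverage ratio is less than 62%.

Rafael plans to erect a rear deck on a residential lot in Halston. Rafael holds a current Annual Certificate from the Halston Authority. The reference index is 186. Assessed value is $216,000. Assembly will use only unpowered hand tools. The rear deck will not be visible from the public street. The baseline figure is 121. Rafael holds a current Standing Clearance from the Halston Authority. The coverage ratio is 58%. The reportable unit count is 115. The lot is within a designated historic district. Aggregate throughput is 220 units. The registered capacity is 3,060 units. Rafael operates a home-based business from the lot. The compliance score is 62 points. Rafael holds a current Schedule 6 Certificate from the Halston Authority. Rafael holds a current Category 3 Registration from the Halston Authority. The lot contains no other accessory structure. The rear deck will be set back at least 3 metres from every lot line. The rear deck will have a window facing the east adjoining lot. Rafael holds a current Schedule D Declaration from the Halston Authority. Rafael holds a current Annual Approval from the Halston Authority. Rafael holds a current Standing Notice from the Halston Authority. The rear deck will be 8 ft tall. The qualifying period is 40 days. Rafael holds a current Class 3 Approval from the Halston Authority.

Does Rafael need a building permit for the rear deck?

Exception (a): the reportable unit count is 115, meeting the 104 threshold; the setback is at least 3 m on every side — every condition holds. But applying paragraphs (f)–(g): (f) is engaged — a current Schedule 6 Certificate is held. (g), which would lift (f), is not triggered — the registered capacity is 3,060 units, not under 3,050 units. Exception (a) does not apply.
Exception (b) is satisfied on its face — the baseline figure is 121, below the 128 limit; a current Class 3 Approval is held; the reference index is 186, under the 215 limit. However, paragraph (h) must be considered: (h) applies — assessed value is $216,000, less than the $252,500 limit. Exception (b) does not apply.
Exception (c) fails — a window faces an adjoining lot.
Exception (d)'s conditions are all satisfied: the compliance score is 62 points, meeting the 51 points threshold; a current Standing Clearance is held; the structure will not be visible from the street. As to paragraphs (i)–(p): (i) is engaged (aggregate throughput is 220 units, under the 250 units limit), but is overridden by (j): (j) is engaged — a current Annual Approval is held. (k) would limit (j) — a current Schedule D Declaration is held — but (l) sets (k) aside: (l) operates against (k): a home-based business operates on the lot. (m) applies (a current Annual Certificate is held), but yields to (n): (n) applies — the lot is in a historic district. (o) would limit (n) — the qualifying period is 40 days, under the 50 days limit — but (p) sets (o) aside: (p) operates against (o): a current Standing Notice is held. (d) remains available.
All of (e)'s requirements are met (a current Category 3 Registration is held; the lot has no other accessory structure; the structure's height is 8 ft, under the 10 ft limit). But applying paragraph (q): (q) operates against (e): the coverage ratio is 58%, less than the 62% limit. (e) is therefore removed.

No — exception (d) applies; Rafael does not need a building permit.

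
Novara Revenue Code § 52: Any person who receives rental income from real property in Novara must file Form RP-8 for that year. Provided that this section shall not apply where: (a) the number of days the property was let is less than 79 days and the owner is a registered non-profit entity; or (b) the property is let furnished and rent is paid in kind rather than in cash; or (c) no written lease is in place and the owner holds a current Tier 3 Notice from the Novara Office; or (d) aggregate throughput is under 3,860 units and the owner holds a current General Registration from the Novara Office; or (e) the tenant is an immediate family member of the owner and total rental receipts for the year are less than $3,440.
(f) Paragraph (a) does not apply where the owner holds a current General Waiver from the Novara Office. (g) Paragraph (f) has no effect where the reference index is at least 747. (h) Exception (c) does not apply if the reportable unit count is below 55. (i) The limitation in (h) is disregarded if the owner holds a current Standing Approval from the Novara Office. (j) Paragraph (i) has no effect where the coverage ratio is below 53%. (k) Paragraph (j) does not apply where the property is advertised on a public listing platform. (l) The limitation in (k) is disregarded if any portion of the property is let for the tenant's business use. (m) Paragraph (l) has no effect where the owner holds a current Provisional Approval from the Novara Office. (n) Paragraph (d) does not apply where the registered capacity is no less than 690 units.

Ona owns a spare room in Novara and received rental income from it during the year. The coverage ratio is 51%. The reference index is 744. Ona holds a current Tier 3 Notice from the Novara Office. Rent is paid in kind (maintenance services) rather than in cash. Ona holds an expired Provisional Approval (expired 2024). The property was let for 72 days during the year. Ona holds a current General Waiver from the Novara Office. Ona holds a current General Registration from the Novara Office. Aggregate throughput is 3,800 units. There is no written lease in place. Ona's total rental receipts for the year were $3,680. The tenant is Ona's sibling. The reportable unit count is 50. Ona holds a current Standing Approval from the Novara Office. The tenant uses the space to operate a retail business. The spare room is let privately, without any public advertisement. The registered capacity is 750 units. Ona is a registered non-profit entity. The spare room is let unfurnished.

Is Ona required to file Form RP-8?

All of (a)'s requirements are met (the number of days the property was let is 72 days, less than the 79 days limit; Ona is a registered non-profit). However, paragraphs (f)–(g) must be considered: (f) operates — a current General Waiver is held. (g) is inapplicable (the reference index is 744, short of 747), so (f) stands. (a) is therefore removed.
Exception (b) requires that the property is let furnished; but the property is let unfurnished, so (b) is unavailable.
Exception (c): there is no written lease; a current Tier 3 Notice is held — every condition holds. However, paragraphs (h)–(m) must be considered: (h) is engaged — the reportable unit count is 50, below the 55 limit. (i) is engaged (a current Standing Approval is held), but is overridden by (j): (j) operates against (i): the coverage ratio is 51%, below the 53% limit. (k) does not operate here (the property is let privately without advertisement), so (j) stands. (c) is therefore removed.
Exception (d) is satisfied on its face — aggregate throughput is 3,800 units, under the 3,860 units limit; a current General Registration is held. However, paragraph (n) must be considered: (n) operates against (d): the registered capacity is 750 units, meeting the 690 units threshold. So (d) is unavailable.
Exception (e) does not apply: total rental receipts for the year are $3,680, not less than $3,440.
No exception is made out. Ona falls within the general rule.

Yes — Ona must file Form RP-8.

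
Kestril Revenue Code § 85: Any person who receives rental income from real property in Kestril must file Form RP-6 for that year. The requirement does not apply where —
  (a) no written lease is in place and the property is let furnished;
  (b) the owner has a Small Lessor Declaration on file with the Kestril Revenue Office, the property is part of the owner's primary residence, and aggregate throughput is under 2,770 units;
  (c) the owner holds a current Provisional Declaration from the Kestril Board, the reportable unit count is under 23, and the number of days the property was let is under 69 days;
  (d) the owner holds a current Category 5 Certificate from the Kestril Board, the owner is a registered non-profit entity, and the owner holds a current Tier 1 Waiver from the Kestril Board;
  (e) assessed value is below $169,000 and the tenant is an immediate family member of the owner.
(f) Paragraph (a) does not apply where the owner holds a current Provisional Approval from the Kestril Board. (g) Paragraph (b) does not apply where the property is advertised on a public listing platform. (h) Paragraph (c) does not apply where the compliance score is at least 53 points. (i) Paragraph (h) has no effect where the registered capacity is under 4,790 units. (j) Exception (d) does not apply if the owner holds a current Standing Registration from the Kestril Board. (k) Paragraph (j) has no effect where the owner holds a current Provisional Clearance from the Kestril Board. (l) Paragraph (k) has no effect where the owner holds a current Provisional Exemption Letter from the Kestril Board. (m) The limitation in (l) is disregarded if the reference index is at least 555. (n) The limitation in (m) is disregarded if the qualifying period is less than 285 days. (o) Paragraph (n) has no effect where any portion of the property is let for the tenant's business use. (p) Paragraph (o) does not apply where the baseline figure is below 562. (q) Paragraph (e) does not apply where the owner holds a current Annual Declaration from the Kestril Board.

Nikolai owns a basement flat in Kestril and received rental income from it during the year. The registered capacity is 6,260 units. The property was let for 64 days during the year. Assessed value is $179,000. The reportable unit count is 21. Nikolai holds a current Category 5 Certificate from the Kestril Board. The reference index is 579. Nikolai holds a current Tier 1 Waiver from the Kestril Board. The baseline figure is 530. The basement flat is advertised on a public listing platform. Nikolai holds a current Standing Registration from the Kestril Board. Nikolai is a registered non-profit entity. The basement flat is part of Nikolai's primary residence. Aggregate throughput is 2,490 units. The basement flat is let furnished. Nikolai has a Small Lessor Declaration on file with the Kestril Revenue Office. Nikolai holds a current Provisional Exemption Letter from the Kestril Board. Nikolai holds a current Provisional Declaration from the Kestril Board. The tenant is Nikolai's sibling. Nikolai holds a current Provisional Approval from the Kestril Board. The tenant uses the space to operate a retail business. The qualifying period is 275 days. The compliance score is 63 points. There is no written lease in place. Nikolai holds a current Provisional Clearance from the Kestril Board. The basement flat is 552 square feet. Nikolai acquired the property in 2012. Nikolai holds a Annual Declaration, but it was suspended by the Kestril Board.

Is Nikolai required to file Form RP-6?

Yes — Nikolai must file Form RP-6.

Exception (a)'s conditions are all satisfied: there is no written lease; the property is let furnished. But applying paragraph (f): (f) is engaged — a current Provisional Approval is held. So (a) is unavailable.
All of (b)'s requirements are met (a Small Lessor Declaration is on file; the basement flat is part of the primary residence; aggregate throughput is 2,490 units, under the 2,770 units limit). However, paragraph (g) must be considered: (g) is triggered — the property is publicly advertised. Exception (b) does not apply.
Exception (c) is satisfied on its face — a current Provisional Declaration is held; the reportable unit count is 21, under the 23 limit; the number of days the property was let is 64 days, under the 69 days limit. Turning to paragraphs (h)–(i): (h) operates against (c): the compliance score is 63 points, meeting the 53 points threshold. (i) is not triggered (the registered capacity is 6,260 units, not under 4,790 units), so (h) stands. Exception (c) does not apply.
All of (d)'s requirements are met (a current Category 5 Certificate is held; Nikolai is a registered non-profit; a current Tier 1 Waiver is held). However, paragraphs (j)–(p) must be considered: (j) operates against (d): a current Standing Registration is held. (k) operates (a current Provisional Clearance is held), but is overridden by (l): (l) is triggered — a current Provisional Exemption Letter is held. (m) would limit (l) — the reference index is 579, meeting the 555 threshold — but (n) sets (m) aside: (n) operates against (m): the qualifying period is 275 days, less than the 285 days limit. (o) would limit (n) — the space is let for business use — but (p) sets (o) aside: (p) operates against (o): the baseline figure is 530, below the 562 limit. (d) is therefore removed.
Exception (e) requires that assessed value is below $169,000; but assessed value is $179,000, not below $169,000, so (e) is unavailable.
None of the exceptions is available; § 85 applies in full.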